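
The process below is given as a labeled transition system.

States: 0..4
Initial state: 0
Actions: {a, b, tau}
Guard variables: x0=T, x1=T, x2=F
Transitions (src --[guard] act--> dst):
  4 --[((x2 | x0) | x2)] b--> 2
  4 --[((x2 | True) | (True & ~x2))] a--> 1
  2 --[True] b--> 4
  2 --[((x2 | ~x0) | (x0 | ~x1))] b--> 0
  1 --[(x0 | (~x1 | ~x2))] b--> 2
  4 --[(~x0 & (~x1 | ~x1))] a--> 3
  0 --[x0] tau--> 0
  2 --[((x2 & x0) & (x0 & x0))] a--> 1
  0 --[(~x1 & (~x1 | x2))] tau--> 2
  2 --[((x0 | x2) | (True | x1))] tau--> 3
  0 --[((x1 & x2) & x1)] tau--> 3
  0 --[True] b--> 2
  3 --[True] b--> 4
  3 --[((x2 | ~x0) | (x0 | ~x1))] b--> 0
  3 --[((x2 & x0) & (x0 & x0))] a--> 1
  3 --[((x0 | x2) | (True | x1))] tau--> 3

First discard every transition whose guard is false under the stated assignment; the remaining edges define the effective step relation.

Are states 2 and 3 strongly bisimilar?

Refine partition for ~:
  P[0] = {{0,1,2,3,4}}
  P[1] = {{0,2,3},{1},{4}}
  P[2] = {{0},{1},{2,3},{4}}
stable after 3 split(s): 4 block(s)
[2]={2,3}  [3]={2,3}

Answer: BISIMILAR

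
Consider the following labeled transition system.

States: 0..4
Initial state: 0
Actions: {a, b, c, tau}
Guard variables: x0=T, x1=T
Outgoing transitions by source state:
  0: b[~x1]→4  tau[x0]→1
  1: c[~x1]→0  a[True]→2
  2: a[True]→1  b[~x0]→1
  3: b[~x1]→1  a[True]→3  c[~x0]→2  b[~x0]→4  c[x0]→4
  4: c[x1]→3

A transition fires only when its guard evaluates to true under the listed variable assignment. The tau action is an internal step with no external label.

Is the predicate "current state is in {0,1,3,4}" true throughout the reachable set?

Allowed set {0,1,3,4}
R = {0,1,2}
  0: ✓
  1: ✓
  2: VIOLATES
witness against invariant: tau·a → 2

Answer: INVARIANT VIOLATED at state 2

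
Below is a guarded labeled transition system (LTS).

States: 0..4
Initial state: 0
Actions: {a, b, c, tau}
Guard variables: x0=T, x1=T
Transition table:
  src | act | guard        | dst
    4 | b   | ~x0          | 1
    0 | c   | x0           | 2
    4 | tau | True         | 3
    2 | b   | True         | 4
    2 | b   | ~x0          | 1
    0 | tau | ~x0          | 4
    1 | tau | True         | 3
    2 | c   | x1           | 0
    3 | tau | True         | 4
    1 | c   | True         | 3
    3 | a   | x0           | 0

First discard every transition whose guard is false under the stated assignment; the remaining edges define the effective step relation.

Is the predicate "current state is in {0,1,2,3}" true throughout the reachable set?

Inv-set: {0,1,2,3}
Reachable = {0,2,3,4}
  0: ok
  2: ok
  3: ok
  4: ✗ unsafe
counterexample path to 4: c·b

Answer: INVARIANT VIOLATED at state 4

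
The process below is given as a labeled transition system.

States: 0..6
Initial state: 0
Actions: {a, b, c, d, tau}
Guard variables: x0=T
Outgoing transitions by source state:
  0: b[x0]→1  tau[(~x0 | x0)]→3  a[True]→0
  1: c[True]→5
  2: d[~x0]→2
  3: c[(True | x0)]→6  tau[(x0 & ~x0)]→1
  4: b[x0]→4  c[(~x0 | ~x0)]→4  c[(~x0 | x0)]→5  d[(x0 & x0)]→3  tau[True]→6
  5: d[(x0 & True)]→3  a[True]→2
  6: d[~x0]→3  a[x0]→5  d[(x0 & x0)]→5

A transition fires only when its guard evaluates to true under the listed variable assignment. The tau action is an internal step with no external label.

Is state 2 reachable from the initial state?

After dropping false guards: 13 live edges.
L0 = {0}
L1 = {1,3}  total {0,1,3}
L2 = {5,6}  total {0,1,3,5,6}
L3 = {2}  total {0,1,2,3,5,6}
Reachable = {0,1,2,3,5,6}
witness 2: b·c·a

Answer: REACHABLE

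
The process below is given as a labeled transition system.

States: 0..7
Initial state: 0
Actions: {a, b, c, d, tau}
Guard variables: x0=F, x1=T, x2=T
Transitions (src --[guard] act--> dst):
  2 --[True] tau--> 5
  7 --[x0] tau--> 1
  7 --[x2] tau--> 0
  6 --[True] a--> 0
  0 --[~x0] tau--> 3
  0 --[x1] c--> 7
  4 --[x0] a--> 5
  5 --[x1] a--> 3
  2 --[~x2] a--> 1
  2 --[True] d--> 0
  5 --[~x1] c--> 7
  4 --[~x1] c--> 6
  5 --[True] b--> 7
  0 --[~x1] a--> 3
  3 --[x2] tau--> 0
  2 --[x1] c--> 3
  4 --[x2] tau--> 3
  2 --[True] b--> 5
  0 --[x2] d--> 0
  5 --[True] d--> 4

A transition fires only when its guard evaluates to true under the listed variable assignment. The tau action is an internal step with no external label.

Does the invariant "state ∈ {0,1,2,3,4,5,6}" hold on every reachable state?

Allowed set {0,1,2,3,4,5,6}
Reach set: {0,3,7}
  0: ok
  3: ok
  7: VIOLATES
counterexample path to 7: c

Answer: INVARIANT VIOLATED at state 7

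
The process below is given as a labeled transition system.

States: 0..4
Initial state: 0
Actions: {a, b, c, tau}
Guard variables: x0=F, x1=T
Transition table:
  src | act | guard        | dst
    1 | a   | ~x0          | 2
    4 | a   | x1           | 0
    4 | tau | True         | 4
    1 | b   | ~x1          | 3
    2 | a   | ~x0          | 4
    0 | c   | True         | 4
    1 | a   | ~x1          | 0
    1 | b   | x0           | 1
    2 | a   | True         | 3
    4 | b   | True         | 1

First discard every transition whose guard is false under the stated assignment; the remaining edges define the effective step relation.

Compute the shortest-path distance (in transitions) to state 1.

Answer: 2

Analysis:
Layered search for 1:
  depth 0: {0}
  depth 1: {4}
  depth 2: {1}
1 enters at depth 2; path c·b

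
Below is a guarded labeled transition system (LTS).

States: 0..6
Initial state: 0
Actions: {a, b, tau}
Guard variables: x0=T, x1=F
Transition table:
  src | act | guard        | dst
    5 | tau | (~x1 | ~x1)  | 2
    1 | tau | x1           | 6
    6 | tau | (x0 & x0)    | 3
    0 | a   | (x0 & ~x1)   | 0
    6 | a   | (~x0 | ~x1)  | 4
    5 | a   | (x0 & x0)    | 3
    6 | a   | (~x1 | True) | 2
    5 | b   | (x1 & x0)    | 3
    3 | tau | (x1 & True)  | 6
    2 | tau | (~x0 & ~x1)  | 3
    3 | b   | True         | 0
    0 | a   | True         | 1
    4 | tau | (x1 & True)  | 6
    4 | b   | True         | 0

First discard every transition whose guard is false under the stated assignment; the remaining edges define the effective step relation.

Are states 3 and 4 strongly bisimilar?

Compute ~ classes (split until stable):
  π0 = {{0,1,2,3,4,5,6}}
  π1 = {{0},{1,2},{3,4},{5,6}}
  π2 = {{0},{1,2},{3,4},{5},{6}}
stable after 3 split(s): 5 block(s)
[3]={3,4}  [4]={3,4}

Answer: BISIMILAR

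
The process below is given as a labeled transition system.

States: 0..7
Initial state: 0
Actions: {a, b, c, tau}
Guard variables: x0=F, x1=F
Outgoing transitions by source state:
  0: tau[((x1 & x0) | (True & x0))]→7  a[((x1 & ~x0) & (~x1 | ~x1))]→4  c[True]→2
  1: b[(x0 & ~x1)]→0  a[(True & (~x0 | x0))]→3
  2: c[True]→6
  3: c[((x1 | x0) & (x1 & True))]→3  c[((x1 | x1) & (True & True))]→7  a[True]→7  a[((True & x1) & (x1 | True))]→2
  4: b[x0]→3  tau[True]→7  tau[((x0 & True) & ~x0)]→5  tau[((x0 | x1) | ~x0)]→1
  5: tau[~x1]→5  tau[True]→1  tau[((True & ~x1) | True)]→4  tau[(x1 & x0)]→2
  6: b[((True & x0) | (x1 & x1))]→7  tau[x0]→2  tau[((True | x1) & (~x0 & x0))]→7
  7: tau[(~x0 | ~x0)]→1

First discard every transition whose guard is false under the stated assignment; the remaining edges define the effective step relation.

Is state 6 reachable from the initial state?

Answer: REACHABLE

Working:
10 transition(s) survive guard evaluation.
L0 = {0}
L1 = {2}  now seen {0,2}
L2 = {6}  now seen {0,2,6}
R = {0,2,6}
Path to 6: c·c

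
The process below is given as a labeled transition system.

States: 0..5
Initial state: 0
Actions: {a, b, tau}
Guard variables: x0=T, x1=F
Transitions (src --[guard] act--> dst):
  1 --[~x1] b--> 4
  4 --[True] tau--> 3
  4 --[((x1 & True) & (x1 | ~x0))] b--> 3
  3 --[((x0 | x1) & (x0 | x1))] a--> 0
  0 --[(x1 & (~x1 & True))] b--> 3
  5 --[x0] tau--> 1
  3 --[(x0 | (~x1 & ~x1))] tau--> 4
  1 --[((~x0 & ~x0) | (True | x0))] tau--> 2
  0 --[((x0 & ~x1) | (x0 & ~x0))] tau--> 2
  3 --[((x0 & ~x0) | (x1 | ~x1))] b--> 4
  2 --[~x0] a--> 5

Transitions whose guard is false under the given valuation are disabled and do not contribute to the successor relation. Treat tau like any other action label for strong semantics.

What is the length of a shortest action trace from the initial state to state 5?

Answer: UNREACHABLE

Trace:
BFS to 5:
  Layer 0: {0}
  Layer 1: {2}
5 never appears.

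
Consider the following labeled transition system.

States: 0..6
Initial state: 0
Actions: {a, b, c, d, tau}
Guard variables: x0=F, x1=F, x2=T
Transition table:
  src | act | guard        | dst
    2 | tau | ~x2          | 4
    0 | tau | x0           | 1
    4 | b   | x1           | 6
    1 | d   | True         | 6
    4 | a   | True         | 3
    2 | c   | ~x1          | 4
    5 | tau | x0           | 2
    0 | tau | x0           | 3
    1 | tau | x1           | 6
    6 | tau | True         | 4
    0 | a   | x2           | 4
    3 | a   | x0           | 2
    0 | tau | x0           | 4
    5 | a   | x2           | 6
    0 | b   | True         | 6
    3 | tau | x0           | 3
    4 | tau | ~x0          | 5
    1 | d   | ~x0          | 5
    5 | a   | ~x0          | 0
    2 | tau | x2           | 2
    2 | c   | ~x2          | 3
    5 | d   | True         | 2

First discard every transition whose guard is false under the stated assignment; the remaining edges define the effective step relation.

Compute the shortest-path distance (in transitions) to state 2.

Breadth-first toward 2:
  Layer 0: {0}
  Layer 1: {4,6}
  Layer 2: {3,5}
  Layer 3: {2}
2 enters at depth 3; path a·tau·d

Answer: 3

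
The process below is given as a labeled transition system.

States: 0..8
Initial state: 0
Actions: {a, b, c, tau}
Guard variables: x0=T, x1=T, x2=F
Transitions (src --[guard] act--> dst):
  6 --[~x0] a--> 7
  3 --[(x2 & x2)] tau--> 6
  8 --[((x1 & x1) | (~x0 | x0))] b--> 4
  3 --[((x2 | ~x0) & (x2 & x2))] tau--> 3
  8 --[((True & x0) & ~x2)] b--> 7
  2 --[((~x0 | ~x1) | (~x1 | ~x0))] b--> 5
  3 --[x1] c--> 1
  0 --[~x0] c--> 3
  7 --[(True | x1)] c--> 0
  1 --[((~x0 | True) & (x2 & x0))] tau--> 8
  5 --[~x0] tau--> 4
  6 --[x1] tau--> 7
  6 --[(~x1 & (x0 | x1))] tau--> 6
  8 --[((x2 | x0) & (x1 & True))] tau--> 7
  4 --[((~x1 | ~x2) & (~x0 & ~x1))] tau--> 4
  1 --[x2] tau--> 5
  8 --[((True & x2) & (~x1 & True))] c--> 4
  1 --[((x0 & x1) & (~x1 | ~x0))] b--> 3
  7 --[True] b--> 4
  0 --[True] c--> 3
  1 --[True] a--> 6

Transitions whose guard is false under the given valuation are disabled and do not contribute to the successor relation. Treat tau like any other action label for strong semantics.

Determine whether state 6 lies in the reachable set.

Answer: REACHABLE

Working:
After dropping false guards: 9 live edges.
L0 = {0}
L1 = {3}  now seen {0,3}
L2 = {1}  now seen {0,1,3}
L3 = {6}  now seen {0,1,3,6}
L4 = {7}  now seen {0,1,3,6,7}
L5 = {4}  now seen {0,1,3,4,6,7}
Reach set: {0,1,3,4,6,7}
witness 6: c·c·a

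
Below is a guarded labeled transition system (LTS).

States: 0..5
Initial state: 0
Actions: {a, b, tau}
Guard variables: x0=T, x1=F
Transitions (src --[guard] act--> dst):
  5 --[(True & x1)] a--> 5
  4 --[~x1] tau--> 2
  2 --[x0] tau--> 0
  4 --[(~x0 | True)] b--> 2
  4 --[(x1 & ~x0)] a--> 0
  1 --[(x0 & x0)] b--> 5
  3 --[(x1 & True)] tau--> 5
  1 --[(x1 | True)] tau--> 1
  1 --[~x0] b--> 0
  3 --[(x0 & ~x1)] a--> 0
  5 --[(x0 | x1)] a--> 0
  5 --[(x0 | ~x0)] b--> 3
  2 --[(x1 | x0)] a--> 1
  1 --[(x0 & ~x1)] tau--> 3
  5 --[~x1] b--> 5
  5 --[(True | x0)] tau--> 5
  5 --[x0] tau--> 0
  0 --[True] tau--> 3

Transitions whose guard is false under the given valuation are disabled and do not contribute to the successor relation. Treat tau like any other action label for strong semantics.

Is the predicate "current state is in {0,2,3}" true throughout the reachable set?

Answer: INVARIANT HOLDS

Working:
Inv-set: {0,2,3}
Reach set: {0,3}
  0: safe
  3: safe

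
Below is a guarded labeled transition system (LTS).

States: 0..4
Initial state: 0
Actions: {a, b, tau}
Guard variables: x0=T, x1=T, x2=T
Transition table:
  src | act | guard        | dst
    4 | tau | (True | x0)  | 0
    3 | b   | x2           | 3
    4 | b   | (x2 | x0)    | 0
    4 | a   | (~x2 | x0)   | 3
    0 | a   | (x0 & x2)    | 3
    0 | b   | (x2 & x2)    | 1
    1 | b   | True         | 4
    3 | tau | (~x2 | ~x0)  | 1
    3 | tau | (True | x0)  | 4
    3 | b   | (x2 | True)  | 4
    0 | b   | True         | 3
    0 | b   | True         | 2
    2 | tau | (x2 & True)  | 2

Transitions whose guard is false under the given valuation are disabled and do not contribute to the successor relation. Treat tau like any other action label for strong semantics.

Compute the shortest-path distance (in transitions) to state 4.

Breadth-first toward 4:
  Layer 0: {0}
  Layer 1: {1,2,3}
  Layer 2: {4}
depth(4)=2, e.g. a·b

Answer: 2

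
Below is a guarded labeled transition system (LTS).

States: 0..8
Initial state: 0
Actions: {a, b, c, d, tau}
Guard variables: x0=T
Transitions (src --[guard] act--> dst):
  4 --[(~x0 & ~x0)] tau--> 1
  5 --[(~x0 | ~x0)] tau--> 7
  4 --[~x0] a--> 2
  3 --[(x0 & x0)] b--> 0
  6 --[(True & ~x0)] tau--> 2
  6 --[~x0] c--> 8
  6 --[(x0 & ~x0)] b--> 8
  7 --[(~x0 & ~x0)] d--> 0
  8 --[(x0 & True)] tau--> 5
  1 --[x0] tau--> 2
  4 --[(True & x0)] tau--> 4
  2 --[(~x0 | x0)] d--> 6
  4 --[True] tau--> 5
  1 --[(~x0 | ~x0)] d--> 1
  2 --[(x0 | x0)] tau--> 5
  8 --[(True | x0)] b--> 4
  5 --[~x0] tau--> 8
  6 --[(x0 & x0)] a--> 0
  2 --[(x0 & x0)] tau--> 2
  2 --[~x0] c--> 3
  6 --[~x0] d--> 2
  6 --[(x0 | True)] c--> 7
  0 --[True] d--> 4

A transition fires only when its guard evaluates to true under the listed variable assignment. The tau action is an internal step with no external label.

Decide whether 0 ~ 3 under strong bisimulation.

Refine partition for ~:
  π0 = {{0,1,2,3,4,5,6,7,8}}
  π1 = {{0},{1,4},{2},{3},{5,7},{6},{8}}
  π2 = {{0},{1},{2},{3},{4},{5,7},{6},{8}}
stable after 3 split(s): 8 block(s)
[0]={0}  [3]={3}

Answer: NOT BISIMILAR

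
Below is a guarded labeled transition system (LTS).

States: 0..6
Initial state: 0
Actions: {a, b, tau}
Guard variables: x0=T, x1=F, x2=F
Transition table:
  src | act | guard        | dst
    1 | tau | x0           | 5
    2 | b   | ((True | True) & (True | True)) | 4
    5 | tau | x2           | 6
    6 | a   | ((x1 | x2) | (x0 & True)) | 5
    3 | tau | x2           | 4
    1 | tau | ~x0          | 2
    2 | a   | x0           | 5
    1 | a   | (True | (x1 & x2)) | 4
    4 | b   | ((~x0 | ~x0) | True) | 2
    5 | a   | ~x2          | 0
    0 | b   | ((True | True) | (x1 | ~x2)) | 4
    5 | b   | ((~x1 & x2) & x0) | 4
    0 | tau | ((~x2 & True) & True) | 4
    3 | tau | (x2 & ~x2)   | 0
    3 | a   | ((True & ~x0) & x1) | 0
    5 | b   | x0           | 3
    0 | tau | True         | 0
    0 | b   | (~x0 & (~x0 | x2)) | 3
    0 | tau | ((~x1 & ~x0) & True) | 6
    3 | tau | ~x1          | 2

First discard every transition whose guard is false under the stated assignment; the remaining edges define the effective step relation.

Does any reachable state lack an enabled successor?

Answer: DEADLOCK-FREE

Trace:
R = {0,2,3,4,5}
  0: b→4  tau→0  tau→4  [deg 3]
  2: a→5  b→4  [deg 2]
  3: tau→2  [deg 1]
  4: b→2  [deg 1]
  5: a→0  b→3  [deg 2]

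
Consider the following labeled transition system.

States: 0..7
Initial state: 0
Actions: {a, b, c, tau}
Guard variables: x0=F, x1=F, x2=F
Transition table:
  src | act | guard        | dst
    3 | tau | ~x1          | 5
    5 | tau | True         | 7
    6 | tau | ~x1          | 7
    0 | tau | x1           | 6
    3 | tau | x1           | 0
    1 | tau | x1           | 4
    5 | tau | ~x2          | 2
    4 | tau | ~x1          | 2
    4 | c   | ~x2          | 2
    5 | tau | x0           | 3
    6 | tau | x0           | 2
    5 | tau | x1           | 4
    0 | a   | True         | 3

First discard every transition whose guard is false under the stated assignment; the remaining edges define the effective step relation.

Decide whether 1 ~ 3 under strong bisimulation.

Answer: NOT BISIMILAR

Trace:
Bisimulation quotient by refinement:
  round 0: {{0,1,2,3,4,5,6,7}}
  round 1: {{0},{1,2,7},{3,5,6},{4}}
  round 2: {{0},{1,2,7},{3},{4},{5,6}}
5 equivalence class(es) (converged in 3)
class of 1: {1,2,7}; class of 3: {3}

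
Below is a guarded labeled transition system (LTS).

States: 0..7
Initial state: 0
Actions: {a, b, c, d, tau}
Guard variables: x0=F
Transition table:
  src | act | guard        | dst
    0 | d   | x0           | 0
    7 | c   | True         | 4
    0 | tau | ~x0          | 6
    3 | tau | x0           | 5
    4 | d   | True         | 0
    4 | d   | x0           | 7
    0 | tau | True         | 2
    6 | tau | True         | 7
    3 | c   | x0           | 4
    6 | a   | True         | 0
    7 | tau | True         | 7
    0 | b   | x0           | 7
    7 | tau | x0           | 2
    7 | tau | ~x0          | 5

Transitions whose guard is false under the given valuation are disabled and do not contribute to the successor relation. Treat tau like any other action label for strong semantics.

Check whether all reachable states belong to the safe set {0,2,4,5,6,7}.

Answer: INVARIANT HOLDS

Working:
Allowed set {0,2,4,5,6,7}
Reach set: {0,2,4,5,6,7}
  0: safe
  2: safe
  4: safe
  5: safe
  6: safe
  7: safe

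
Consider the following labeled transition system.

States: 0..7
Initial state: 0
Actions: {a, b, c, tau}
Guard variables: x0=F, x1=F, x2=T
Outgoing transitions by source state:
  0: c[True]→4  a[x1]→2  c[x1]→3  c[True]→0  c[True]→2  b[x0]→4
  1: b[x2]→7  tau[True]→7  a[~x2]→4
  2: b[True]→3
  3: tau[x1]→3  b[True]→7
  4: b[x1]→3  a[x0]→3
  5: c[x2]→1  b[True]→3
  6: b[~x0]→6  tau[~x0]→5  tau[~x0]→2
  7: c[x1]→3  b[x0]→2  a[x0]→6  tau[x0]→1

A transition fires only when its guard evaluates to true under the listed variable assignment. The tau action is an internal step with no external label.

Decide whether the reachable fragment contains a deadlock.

Reach set: {0,2,3,4,7}
  0: c→0  c→2  c→4  [3 out]
  2: b→3  [1 out]
  3: b→7  [1 out]
  4: ∅  [STUCK]
  7: ∅  [STUCK]
trace reaching 4: c

Answer: DEADLOCK at state 4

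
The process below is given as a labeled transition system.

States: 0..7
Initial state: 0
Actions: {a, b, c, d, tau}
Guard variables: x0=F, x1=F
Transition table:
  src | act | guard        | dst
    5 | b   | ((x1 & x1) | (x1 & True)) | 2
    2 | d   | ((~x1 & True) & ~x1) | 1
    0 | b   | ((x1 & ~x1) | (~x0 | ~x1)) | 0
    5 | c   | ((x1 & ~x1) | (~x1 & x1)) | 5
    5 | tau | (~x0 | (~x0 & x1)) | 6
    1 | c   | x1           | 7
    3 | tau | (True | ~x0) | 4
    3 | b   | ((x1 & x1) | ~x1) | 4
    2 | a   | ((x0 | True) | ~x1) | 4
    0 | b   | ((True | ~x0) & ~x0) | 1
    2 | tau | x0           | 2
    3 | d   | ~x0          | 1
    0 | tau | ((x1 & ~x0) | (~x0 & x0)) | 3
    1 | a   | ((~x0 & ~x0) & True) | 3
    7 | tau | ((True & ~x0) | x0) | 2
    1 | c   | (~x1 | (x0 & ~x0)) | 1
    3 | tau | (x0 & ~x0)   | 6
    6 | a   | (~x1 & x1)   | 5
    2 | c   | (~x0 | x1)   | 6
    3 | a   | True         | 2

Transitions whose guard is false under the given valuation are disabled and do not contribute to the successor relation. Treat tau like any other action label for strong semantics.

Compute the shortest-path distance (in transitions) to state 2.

Layered search for 2:
  depth 0: {0}
  depth 1: {1}
  depth 2: {3}
  depth 3: {2,4}
first hit 2 at d=3 via b·a·a

Answer: 3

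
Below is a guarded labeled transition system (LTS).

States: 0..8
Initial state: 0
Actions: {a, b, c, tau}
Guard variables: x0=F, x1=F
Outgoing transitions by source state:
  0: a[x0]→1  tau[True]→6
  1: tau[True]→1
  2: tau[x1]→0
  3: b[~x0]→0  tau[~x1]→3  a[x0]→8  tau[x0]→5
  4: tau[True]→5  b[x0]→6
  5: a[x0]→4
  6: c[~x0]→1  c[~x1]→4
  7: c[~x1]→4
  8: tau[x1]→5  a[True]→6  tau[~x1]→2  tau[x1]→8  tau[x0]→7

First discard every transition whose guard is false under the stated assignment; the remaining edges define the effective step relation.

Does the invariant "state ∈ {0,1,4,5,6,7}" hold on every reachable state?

Answer: INVARIANT HOLDS

Analysis:
Safe = {0,1,4,5,6,7}
Reachable = {0,1,4,5,6}
  0: safe
  1: safe
  4: safe
  5: safe
  6: safe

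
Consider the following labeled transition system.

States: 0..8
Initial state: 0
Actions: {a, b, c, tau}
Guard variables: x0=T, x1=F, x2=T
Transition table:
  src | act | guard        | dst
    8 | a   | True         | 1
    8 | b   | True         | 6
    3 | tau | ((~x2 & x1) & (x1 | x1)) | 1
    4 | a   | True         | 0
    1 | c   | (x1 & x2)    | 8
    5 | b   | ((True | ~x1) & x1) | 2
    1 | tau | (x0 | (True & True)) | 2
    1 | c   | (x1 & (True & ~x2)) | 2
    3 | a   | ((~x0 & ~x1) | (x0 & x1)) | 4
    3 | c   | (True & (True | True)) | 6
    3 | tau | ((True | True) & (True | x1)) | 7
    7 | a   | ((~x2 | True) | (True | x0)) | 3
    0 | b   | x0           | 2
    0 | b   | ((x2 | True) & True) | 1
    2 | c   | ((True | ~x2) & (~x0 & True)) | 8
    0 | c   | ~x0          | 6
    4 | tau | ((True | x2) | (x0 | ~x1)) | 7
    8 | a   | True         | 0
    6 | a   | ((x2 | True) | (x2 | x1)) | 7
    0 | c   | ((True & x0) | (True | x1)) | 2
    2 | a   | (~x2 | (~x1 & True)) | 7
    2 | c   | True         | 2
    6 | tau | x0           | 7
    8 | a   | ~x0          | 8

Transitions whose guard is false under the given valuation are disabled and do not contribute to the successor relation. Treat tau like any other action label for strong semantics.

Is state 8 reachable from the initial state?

After dropping false guards: 16 live edges.
depth 0: {0}
depth 1: {1,2}  now seen {0,1,2}
depth 2: {7}  now seen {0,1,2,7}
depth 3: {3}  now seen {0,1,2,3,7}
depth 4: {6}  now seen {0,1,2,3,6,7}
R = {0,1,2,3,6,7}

Answer: UNREACHABLE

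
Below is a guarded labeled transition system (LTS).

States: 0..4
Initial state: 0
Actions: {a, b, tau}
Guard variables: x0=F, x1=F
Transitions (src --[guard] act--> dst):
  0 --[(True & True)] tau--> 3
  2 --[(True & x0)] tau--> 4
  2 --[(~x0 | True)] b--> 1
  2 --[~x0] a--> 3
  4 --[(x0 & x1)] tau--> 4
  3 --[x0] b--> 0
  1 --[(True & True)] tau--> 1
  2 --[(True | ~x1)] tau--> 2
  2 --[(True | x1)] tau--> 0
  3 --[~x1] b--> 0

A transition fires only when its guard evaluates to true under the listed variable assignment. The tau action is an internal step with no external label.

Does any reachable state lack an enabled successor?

Answer: DEADLOCK-FREE

Analysis:
R = {0,3}
  0: tau→3  [1 exit(s)]
  3: b→0  [1 exit(s)]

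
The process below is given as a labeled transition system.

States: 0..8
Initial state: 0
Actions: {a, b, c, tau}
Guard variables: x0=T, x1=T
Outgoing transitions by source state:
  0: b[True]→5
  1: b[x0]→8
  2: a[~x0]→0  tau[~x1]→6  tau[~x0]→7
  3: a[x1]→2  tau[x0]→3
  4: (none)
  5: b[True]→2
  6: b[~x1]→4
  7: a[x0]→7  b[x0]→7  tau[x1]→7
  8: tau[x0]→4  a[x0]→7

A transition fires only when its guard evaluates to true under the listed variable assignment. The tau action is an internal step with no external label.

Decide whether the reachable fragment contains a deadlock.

Answer: DEADLOCK at state 2

Analysis:
R = {0,2,5}
  0: b→5  [1 exit(s)]
  2: ∅  [no exit]
  5: b→2  [1 exit(s)]
trace reaching 2: b·b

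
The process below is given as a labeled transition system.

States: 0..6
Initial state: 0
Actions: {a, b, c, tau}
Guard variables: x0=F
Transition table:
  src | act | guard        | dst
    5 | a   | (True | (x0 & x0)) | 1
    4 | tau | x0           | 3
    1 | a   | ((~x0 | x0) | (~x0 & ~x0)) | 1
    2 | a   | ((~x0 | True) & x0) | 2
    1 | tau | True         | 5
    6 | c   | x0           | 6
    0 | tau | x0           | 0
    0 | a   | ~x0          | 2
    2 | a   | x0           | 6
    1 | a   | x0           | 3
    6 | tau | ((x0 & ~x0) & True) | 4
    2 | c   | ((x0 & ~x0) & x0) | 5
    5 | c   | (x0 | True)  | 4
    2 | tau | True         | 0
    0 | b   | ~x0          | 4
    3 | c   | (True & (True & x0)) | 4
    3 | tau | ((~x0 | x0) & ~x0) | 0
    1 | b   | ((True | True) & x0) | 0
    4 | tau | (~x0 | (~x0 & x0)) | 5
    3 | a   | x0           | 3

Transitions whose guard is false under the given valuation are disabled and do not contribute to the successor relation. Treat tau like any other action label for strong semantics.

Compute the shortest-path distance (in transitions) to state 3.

Answer: UNREACHABLE

Working:
Layered search for 3:
  L0 = {0}
  L1 = {2,4}
  L2 = {5}
  L3 = {1}
3 never appears.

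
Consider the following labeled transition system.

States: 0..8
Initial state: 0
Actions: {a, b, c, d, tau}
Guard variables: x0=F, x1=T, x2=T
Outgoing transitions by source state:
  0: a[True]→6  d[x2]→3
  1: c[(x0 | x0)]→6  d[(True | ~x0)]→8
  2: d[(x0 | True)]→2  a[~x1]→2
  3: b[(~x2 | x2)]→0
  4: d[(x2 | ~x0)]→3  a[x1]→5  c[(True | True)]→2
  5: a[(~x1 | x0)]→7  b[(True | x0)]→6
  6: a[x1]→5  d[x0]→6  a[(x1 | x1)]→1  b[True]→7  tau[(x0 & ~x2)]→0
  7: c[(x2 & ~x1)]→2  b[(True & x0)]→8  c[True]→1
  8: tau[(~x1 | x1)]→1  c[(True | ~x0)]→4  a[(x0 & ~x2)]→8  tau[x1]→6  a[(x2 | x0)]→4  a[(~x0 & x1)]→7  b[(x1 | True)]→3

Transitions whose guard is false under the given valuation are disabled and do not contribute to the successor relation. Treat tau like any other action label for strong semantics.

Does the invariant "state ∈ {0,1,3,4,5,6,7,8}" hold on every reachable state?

Safe = {0,1,3,4,5,6,7,8}
Reach set: {0,1,2,3,4,5,6,7,8}
  0: ✓
  1: ✓
  2: ✗ unsafe
  3: ✓
  4: ✓
  5: ✓
  6: ✓
  7: ✓
  8: ✓
counterexample path to 2: a·a·d·c·c

Answer: INVARIANT VIOLATED at state 2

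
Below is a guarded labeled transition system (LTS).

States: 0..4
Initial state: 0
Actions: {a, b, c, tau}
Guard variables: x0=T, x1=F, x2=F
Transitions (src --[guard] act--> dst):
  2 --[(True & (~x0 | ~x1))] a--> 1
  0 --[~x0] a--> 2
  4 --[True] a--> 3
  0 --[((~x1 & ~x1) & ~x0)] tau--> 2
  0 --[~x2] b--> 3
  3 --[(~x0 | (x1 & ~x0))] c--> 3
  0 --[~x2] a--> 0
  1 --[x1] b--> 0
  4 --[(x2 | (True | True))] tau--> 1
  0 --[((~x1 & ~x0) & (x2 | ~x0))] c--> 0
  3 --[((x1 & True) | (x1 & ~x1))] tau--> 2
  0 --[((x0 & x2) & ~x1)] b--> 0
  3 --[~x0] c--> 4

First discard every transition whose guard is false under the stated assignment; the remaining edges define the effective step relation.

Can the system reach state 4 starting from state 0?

After dropping false guards: 5 live edges.
L0 = {0}
L1 = {3}  cumulative {0,3}
Reach set: {0,3}

Answer: UNREACHABLE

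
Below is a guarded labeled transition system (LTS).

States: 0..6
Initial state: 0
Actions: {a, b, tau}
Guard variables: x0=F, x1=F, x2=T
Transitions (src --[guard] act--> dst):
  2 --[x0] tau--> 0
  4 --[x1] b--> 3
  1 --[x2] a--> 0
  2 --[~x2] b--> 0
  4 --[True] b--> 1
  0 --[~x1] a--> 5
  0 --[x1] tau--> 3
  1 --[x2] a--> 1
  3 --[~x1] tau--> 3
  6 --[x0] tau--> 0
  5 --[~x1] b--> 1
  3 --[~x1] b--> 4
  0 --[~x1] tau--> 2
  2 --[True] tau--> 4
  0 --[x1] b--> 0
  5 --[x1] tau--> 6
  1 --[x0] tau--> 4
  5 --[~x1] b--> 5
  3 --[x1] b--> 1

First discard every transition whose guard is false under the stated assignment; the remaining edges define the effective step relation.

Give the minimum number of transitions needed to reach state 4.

Answer: 2

Working:
Layered search for 4:
  L0 = {0}
  L1 = {2,5}
  L2 = {1,4}
depth(4)=2, e.g. tau·tau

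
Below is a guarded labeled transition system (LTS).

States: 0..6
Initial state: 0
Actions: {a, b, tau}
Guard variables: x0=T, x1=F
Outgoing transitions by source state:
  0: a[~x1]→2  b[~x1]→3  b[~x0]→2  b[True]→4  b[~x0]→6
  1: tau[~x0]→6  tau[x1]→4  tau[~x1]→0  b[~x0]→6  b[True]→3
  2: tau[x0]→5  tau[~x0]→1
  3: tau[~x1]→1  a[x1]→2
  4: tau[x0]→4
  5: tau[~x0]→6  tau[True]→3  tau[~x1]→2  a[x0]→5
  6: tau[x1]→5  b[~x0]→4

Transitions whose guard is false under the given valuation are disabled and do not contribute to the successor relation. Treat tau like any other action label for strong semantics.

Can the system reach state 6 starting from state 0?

Answer: UNREACHABLE

Analysis:
11 transition(s) survive guard evaluation.
depth 0: {0}
depth 1: {2,3,4}  now seen {0,2,3,4}
depth 2: {1,5}  now seen {0,1,2,3,4,5}
Reach set: {0,1,2,3,4,5}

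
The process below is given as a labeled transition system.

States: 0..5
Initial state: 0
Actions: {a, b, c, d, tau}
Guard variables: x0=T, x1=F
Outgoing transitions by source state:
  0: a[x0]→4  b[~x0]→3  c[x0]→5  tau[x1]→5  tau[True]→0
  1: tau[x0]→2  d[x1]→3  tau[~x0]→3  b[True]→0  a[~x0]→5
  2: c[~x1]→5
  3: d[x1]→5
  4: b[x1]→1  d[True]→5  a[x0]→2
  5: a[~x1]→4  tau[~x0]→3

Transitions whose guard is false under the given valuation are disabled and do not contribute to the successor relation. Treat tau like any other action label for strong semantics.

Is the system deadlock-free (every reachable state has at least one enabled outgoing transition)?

Answer: DEADLOCK-FREE

Working:
R = {0,2,4,5}
  0: a→4  c→5  tau→0  [deg 3]
  2: c→5  [deg 1]
  4: a→2  d→5  [deg 2]
  5: a→4  [deg 1]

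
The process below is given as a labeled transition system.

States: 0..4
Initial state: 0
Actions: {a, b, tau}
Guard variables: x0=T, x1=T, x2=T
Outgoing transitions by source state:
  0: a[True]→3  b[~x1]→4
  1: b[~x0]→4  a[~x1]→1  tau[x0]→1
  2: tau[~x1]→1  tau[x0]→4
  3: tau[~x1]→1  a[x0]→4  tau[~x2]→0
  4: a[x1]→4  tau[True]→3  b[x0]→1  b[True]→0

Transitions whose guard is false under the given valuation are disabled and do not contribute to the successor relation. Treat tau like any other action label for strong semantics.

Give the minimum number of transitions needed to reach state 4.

Layered search for 4:
  L0 = {0}
  L1 = {3}
  L2 = {4}
depth(4)=2, e.g. a·a

Answer: 2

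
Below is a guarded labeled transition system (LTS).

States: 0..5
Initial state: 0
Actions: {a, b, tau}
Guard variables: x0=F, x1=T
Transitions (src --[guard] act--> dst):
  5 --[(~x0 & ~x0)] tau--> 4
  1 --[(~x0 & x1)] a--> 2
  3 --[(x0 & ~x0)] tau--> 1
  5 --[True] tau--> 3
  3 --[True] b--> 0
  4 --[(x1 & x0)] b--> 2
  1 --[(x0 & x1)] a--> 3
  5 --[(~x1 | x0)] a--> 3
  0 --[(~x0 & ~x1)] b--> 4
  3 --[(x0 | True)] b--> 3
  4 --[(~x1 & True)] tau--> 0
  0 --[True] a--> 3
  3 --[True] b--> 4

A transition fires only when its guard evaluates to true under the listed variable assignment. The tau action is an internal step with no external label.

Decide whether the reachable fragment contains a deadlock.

Answer: DEADLOCK at state 4

Analysis:
R = {0,3,4}
  0: a→3  [1 out]
  3: b→0  b→3  b→4  [3 out]
  4: ∅  [STUCK]
witness 4: a·b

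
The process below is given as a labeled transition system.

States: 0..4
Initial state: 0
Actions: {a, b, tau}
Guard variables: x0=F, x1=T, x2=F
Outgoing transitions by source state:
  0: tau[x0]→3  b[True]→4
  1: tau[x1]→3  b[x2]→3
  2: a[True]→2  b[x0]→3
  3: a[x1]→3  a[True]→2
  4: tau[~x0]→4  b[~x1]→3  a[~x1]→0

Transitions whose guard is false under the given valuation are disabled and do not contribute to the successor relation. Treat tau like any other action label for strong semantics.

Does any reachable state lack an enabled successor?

Reach set: {0,4}
  0: b→4  [deg 1]
  4: tau→4  [deg 1]

Answer: DEADLOCK-FREE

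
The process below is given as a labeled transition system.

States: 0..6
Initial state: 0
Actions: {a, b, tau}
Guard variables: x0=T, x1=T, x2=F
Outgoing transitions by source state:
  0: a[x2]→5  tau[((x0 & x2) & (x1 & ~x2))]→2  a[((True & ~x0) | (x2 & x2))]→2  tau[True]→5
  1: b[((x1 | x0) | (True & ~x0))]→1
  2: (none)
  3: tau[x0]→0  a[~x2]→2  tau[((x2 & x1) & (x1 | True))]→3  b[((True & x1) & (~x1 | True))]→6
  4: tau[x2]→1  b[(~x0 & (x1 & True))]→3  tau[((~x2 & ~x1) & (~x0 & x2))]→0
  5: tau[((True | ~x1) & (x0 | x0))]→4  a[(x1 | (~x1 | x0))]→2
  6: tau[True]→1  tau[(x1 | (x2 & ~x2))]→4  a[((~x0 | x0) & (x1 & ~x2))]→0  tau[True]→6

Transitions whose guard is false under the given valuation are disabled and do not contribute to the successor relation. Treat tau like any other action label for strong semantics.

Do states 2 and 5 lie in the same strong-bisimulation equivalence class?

Answer: NOT BISIMILAR

Trace:
Compute ~ classes (split until stable):
  P[0] = {{0,1,2,3,4,5,6}}
  P[1] = {{0},{1},{2,4},{3},{5,6}}
  P[2] = {{0},{1},{2,4},{3},{5},{6}}
Fixed point at round 3; 6 class(es).
class of 2: {2,4}; class of 5: {5}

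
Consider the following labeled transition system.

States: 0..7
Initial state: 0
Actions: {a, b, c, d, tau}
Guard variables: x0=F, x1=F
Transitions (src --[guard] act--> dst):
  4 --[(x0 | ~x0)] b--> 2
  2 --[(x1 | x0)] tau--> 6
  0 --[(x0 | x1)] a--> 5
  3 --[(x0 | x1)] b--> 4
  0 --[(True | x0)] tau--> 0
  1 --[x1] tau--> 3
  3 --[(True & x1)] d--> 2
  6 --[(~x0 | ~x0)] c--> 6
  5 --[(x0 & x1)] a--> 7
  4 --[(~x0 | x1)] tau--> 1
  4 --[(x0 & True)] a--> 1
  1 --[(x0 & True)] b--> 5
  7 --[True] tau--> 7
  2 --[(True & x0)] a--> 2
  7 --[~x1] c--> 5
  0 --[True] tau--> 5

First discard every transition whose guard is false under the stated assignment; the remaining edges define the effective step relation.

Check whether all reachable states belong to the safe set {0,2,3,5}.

Answer: INVARIANT HOLDS

Trace:
Safe = {0,2,3,5}
Reach set: {0,5}
  0: safe
  5: safe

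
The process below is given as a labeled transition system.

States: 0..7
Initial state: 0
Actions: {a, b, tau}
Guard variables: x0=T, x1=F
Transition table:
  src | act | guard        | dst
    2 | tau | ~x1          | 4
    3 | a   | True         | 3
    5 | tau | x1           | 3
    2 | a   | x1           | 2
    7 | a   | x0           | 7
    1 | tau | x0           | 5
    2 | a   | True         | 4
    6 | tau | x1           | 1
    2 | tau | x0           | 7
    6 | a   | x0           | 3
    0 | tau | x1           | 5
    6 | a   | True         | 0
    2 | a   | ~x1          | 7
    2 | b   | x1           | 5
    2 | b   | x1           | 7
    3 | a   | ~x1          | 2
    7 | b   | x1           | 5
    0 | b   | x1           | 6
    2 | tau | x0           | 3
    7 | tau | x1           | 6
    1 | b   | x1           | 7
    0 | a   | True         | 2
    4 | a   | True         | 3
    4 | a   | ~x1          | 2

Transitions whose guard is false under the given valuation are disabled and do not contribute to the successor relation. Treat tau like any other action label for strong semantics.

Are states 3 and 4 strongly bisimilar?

Bisimulation quotient by refinement:
  round 0: {{0,1,2,3,4,5,6,7}}
  round 1: {{0,3,4,6,7},{1},{2},{5}}
  round 2: {{0},{1},{2},{3,4},{5},{6,7}}
  round 3: {{0},{1},{2},{3,4},{5},{6},{7}}
stable after 4 split(s): 7 block(s)
class of 3: {3,4}; class of 4: {3,4}

Answer: BISIMILAR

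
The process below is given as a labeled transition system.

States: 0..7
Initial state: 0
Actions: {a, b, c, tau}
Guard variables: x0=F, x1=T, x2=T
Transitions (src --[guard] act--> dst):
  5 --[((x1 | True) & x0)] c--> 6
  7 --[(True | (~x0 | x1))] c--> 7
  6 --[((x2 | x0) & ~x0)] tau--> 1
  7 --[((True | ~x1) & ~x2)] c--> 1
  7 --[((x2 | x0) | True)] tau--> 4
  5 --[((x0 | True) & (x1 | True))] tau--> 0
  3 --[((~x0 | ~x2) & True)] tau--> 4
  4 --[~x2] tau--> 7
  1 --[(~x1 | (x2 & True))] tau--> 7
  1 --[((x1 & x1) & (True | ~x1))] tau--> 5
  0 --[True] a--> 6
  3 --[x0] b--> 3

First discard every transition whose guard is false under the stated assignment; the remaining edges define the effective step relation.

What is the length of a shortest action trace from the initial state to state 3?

Breadth-first toward 3:
  depth 0: {0}
  depth 1: {6}
  depth 2: {1}
  depth 3: {5,7}
  depth 4: {4}
3 never appears.

Answer: UNREACHABLE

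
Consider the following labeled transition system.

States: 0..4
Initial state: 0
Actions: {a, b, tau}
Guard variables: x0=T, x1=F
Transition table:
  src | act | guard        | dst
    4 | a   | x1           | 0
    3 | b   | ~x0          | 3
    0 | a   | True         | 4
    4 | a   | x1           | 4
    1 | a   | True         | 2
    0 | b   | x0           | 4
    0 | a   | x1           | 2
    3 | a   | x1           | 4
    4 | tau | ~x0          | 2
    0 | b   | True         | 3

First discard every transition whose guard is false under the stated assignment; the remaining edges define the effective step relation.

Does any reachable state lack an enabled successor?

Answer: DEADLOCK at state 3

Trace:
Reachable = {0,3,4}
  0: a→4  b→3  b→4  [deg 3]
  3: ∅  [deadlock]
  4: ∅  [deadlock]
trace reaching 3: b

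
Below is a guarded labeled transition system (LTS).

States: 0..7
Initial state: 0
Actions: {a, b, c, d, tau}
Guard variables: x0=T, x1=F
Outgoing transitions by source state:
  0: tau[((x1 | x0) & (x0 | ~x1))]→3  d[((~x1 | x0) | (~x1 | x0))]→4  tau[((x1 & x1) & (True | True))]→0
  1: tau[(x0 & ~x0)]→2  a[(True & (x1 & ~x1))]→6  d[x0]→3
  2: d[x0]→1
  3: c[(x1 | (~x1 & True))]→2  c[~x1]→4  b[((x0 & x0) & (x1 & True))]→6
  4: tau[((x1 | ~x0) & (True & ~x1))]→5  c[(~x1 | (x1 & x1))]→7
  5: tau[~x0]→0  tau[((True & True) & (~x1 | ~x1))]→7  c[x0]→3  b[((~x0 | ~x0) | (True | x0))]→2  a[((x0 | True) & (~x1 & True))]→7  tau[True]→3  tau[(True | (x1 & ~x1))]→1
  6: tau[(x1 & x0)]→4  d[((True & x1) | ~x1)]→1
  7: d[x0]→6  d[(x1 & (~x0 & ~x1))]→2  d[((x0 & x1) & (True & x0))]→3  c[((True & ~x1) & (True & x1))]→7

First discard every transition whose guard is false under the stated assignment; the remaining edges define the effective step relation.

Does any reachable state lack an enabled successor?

Answer: DEADLOCK-FREE

Trace:
Reachable = {0,1,2,3,4,6,7}
  0: d→4  tau→3  [2 exit(s)]
  1: d→3  [1 exit(s)]
  2: d→1  [1 exit(s)]
  3: c→2  c→4  [2 exit(s)]
  4: c→7  [1 exit(s)]
  6: d→1  [1 exit(s)]
  7: d→6  [1 exit(s)]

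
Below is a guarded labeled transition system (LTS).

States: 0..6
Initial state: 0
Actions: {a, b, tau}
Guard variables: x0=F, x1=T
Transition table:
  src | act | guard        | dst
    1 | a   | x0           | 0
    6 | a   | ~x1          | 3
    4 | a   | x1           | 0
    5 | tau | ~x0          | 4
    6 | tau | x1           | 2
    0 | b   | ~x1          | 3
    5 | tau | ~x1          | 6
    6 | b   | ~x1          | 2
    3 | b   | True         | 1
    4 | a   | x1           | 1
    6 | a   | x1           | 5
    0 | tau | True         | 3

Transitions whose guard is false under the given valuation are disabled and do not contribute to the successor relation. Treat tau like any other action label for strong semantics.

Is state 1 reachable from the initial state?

Answer: REACHABLE

Analysis:
7 transition(s) survive guard evaluation.
L0 = {0}
L1 = {3}  now seen {0,3}
L2 = {1}  now seen {0,1,3}
Reachable = {0,1,3}
Path to 1: tau·b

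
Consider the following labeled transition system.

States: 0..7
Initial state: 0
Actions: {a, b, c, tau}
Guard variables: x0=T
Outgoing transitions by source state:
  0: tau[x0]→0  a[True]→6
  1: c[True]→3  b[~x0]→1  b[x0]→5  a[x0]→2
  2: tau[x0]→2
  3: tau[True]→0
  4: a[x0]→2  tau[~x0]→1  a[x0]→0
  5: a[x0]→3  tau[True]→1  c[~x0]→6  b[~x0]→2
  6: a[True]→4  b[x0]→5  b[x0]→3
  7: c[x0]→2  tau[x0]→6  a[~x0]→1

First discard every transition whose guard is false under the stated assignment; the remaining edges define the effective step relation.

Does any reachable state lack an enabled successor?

Answer: DEADLOCK-FREE

Trace:
R = {0,1,2,3,4,5,6}
  0: a→6  tau→0  [2 exit(s)]
  1: a→2  b→5  c→3  [3 exit(s)]
  2: tau→2  [1 exit(s)]
  3: tau→0  [1 exit(s)]
  4: a→0  a→2  [2 exit(s)]
  5: a→3  tau→1  [2 exit(s)]
  6: a→4  b→3  b→5  [3 exit(s)]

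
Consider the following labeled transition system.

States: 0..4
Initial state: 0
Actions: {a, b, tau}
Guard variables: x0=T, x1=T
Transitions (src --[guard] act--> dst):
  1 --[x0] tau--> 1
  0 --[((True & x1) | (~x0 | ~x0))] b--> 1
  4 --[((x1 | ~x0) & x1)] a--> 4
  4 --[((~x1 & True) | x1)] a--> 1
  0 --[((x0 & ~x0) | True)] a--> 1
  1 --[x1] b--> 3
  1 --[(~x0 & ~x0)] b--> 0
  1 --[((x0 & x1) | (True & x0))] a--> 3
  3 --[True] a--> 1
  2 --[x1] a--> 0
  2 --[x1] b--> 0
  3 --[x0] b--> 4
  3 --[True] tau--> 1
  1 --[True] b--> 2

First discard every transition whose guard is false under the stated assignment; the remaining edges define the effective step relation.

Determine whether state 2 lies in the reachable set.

Guard filter leaves 13 enabled edge(s).
Layer 0: {0}
Layer 1: {1}  total {0,1}
Layer 2: {2,3}  total {0,1,2,3}
Layer 3: {4}  total {0,1,2,3,4}
Reachable = {0,1,2,3,4}
trace reaching 2: b·b

Answer: REACHABLE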